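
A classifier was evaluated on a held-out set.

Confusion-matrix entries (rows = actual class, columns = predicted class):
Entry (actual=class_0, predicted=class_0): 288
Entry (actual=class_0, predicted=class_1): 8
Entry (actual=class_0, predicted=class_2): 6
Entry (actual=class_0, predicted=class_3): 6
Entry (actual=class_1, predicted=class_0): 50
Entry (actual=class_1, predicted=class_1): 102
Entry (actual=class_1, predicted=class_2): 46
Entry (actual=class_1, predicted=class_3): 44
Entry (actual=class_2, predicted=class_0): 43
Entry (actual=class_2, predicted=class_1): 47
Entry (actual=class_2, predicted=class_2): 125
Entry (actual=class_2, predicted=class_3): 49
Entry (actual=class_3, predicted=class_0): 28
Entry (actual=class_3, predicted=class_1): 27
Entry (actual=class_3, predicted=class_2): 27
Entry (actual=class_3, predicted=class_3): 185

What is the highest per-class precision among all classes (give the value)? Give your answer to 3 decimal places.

0.704

Per-class precision (TP/(TP+FP)):
  class_0: TP=288, FP=50+43+28=121 → 288/409 = 0.7042
  class_1: TP=102, FP=8+47+27=82 → 102/184 = 0.5543
  class_2: TP=125, FP=6+46+27=79 → 125/204 = 0.6127
  class_3: TP=185, FP=6+44+49=99 → 185/284 = 0.6514
Highest is class 'class_0' with precision = 0.704.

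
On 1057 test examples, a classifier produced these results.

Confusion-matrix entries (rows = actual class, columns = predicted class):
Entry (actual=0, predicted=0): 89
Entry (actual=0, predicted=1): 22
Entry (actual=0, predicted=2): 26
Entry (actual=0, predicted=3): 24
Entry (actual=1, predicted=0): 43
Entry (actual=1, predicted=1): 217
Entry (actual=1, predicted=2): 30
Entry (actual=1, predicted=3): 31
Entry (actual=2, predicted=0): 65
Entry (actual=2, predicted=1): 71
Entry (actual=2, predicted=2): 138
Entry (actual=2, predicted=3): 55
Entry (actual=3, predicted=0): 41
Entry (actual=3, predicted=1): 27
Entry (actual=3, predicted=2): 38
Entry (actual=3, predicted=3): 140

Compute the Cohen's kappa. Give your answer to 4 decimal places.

Observed agreement pₒ = trace/N = 584/1057 = 0.55251
Expected agreement pₑ = Σ (rowᵢ·colᵢ)/N² = (161·238 + 321·337 + 329·232 + 246·250)/1057² = 0.25448
κ = (pₒ − pₑ)/(1 − pₑ) = (0.55251 − 0.25448)/(1 − 0.25448) = 0.3998

0.3998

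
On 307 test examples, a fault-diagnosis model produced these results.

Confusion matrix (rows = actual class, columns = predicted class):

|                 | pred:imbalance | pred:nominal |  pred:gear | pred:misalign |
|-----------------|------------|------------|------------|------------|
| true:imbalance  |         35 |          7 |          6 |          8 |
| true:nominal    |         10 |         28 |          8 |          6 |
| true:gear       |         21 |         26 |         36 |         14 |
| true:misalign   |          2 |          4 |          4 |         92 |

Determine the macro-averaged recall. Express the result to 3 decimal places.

0.609

Per-class recall (TP/(TP+FN)):
  imbalance: TP=35, FN=7+6+8=21 → 35/56 = 0.6250
  nominal: TP=28, FN=10+8+6=24 → 28/52 = 0.5385
  gear: TP=36, FN=21+26+14=61 → 36/97 = 0.3711
  misalign: TP=92, FN=2+4+4=10 → 92/102 = 0.9020
Macro-recall = mean = (0.6250 + 0.5385 + 0.3711 + 0.9020) / 4 = 0.609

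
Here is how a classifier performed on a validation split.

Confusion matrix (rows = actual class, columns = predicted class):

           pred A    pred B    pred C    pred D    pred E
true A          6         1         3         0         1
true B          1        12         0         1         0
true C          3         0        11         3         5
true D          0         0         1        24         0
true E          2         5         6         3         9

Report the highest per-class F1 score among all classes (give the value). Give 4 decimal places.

Per-class F1 score (2·TP/(2·TP+FP+FN)):
  A: TP=6, FP=1+3+0+2=6, FN=1+3+0+1=5 → 12/23 = 0.52174
  B: TP=12, FP=1+0+0+5=6, FN=1+0+1+0=2 → 24/32 = 0.75000
  C: TP=11, FP=3+0+1+6=10, FN=3+0+3+5=11 → 22/43 = 0.51163
  D: TP=24, FP=0+1+3+3=7, FN=0+0+1+0=1 → 48/56 = 0.85714
  E: TP=9, FP=1+0+5+0=6, FN=2+5+6+3=16 → 18/40 = 0.45000
Highest is class 'D' with F1 score = 0.8571.

0.8571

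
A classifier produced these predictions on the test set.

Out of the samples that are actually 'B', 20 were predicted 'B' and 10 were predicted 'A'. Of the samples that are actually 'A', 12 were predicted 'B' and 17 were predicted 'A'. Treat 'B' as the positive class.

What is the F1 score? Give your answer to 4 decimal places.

Precision = TP/(TP+FP) = 20/32 = 0.6250
Recall = TP/(TP+FN) = 20/30 = 0.6667
F1 = 2·TP/(2·TP+FP+FN) = 40/62 = 0.6452

0.6452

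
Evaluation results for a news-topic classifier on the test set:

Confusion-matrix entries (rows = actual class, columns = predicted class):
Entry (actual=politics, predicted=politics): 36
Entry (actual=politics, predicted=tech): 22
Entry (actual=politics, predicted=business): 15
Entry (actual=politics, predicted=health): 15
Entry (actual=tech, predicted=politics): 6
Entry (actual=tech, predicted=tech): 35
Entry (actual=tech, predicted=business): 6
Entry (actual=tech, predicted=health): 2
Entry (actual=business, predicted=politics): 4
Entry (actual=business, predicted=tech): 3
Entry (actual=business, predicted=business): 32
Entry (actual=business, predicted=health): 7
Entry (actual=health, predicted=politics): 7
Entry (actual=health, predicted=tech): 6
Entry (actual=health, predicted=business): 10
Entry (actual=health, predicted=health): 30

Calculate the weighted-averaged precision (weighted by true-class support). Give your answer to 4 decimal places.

0.5872

Per-class precision (TP/(TP+FP)):
  politics: TP=36, FP=6+4+7=17 → 36/53 = 0.67925
  tech: TP=35, FP=22+3+6=31 → 35/66 = 0.53030
  business: TP=32, FP=15+6+10=31 → 32/63 = 0.50794
  health: TP=30, FP=15+2+7=24 → 30/54 = 0.55556
Weighted-precision = Σ (supportᵢ/N)·precisionᵢ with N=236: (88/236)·0.67925 + (49/236)·0.53030 + (46/236)·0.50794 + (53/236)·0.55556 = 0.5872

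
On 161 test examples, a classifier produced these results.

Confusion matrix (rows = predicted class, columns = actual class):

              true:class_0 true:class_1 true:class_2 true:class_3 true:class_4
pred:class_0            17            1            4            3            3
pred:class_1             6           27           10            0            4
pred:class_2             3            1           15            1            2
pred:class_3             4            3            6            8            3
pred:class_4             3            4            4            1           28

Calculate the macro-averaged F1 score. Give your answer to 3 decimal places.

0.566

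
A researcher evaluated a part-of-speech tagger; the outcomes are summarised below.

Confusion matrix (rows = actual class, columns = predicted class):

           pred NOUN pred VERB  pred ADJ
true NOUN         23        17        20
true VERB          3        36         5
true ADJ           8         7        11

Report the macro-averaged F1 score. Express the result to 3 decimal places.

Per-class F1 score (2·TP/(2·TP+FP+FN)):
  NOUN: TP=23, FP=3+8=11, FN=17+20=37 → 46/94 = 0.4894
  VERB: TP=36, FP=17+7=24, FN=3+5=8 → 72/104 = 0.6923
  ADJ: TP=11, FP=20+5=25, FN=8+7=15 → 22/62 = 0.3548
Macro-F1 score = mean = (0.4894 + 0.6923 + 0.3548) / 3 = 0.512

0.512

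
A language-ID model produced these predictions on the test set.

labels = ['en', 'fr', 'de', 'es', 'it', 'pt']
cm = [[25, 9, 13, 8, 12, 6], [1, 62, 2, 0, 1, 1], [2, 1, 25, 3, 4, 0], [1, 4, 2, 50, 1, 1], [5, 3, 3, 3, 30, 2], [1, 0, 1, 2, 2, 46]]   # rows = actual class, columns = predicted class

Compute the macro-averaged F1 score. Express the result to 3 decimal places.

0.701

Per-class F1 score (2·TP/(2·TP+FP+FN)):
  en: TP=25, FP=1+2+1+5+1=10, FN=9+13+8+12+6=48 → 50/108 = 0.4630
  fr: TP=62, FP=9+1+4+3+0=17, FN=1+2+0+1+1=5 → 124/146 = 0.8493
  de: TP=25, FP=13+2+2+3+1=21, FN=2+1+3+4+0=10 → 50/81 = 0.6173
  es: TP=50, FP=8+0+3+3+2=16, FN=1+4+2+1+1=9 → 100/125 = 0.8000
  it: TP=30, FP=12+1+4+1+2=20, FN=5+3+3+3+2=16 → 60/96 = 0.6250
  pt: TP=46, FP=6+1+0+1+2=10, FN=1+0+1+2+2=6 → 92/108 = 0.8519
Macro-F1 score = mean = (0.4630 + 0.8493 + 0.6173 + 0.8000 + 0.6250 + 0.8519) / 6 = 0.701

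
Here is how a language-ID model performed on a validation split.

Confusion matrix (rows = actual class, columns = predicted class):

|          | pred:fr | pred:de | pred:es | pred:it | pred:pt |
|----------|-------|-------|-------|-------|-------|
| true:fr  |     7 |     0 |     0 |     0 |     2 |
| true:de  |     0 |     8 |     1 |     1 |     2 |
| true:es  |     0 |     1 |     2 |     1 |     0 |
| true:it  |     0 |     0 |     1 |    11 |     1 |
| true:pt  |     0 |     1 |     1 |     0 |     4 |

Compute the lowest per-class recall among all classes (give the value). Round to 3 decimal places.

Per-class recall (TP/(TP+FN)):
  fr: TP=7, FN=0+0+0+2=2 → 7/9 = 0.7778
  de: TP=8, FN=0+1+1+2=4 → 8/12 = 0.6667
  es: TP=2, FN=0+1+1+0=2 → 2/4 = 0.5000
  it: TP=11, FN=0+0+1+1=2 → 11/13 = 0.8462
  pt: TP=4, FN=0+1+1+0=2 → 4/6 = 0.6667
Lowest is class 'es' with recall = 0.500.

0.500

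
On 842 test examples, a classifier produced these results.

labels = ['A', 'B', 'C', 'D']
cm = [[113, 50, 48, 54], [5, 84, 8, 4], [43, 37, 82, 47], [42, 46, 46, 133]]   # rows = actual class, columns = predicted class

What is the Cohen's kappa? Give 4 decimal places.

0.3185

Observed agreement pₒ = trace/N = 412/842 = 0.48931
Expected agreement pₑ = Σ (rowᵢ·colᵢ)/N² = (265·203 + 101·217 + 209·184 + 267·238)/842² = 0.25067
κ = (pₒ − pₑ)/(1 − pₑ) = (0.48931 − 0.25067)/(1 − 0.25067) = 0.3185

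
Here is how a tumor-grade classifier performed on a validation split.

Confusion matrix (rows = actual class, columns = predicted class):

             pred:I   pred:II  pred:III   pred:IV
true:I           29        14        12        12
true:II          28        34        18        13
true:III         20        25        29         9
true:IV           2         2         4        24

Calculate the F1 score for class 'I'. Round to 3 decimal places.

Take TP from the diagonal, FP from the rest of the 'I' prediction marginal, FN from the rest of the 'I' actual marginal.
F1 score = 2·TP/(2·TP+FP+FN).
I: TP=29, FP=28+20+2=50, FN=14+12+12=38 → 58/146 = 0.3973

0.397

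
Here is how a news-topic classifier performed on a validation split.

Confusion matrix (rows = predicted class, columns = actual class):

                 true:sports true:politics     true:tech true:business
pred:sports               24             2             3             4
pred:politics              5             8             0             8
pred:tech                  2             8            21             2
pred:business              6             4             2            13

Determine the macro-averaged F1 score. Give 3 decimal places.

0.567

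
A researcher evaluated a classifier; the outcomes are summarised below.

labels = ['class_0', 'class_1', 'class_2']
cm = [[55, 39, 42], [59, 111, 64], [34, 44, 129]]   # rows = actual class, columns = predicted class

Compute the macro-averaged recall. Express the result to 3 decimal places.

0.501

Per-class recall (TP/(TP+FN)):
  class_0: TP=55, FN=39+42=81 → 55/136 = 0.4044
  class_1: TP=111, FN=59+64=123 → 111/234 = 0.4744
  class_2: TP=129, FN=34+44=78 → 129/207 = 0.6232
Macro-recall = mean = (0.4044 + 0.4744 + 0.6232) / 3 = 0.501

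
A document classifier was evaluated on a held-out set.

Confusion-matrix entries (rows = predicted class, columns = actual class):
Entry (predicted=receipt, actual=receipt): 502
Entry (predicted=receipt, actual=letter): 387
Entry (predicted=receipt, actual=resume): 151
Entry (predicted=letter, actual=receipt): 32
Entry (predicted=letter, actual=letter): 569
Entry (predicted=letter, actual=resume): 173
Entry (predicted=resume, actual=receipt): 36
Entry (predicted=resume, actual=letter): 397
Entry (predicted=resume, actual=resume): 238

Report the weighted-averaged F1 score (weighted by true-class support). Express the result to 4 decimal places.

0.5217

Per-class F1 score (2·TP/(2·TP+FP+FN)):
  receipt: TP=502, FP=387+151=538, FN=32+36=68 → 1004/1610 = 0.62360
  letter: TP=569, FP=32+173=205, FN=387+397=784 → 1138/2127 = 0.53503
  resume: TP=238, FP=36+397=433, FN=151+173=324 → 476/1233 = 0.38605
Weighted-F1 score = Σ (supportᵢ/N)·F1 scoreᵢ with N=2485: (570/2485)·0.62360 + (1353/2485)·0.53503 + (562/2485)·0.38605 = 0.5217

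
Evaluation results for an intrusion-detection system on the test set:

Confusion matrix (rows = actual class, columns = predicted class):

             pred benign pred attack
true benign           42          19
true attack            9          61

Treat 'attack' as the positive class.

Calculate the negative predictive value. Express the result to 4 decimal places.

NPV = TN/(TN+FN) = 42/(42+9) = 0.8235

0.8235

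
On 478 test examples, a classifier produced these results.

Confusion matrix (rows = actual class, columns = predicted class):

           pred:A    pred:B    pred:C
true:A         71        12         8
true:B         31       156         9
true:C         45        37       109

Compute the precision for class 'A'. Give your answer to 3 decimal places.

One-vs-rest for 'A': TP = diagonal; FP = other classes predicted 'A'; FN = 'A' predicted as other.
precision = TP/(TP+FP).
A: TP=71, FP=31+45=76 → 71/147 = 0.4830

0.483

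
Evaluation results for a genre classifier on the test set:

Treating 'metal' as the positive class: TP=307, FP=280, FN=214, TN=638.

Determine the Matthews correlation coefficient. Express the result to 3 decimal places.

MCC = (TP·TN − FP·FN) / √((TP+FP)(TP+FN)(TN+FP)(TN+FN))
Numerator = 307·638 − 280·214 = 135946
Denominator = √(587·521·918·852) = √239198306472 = 489079.0391
MCC = 135946 / 489079.0391 = 0.278

0.278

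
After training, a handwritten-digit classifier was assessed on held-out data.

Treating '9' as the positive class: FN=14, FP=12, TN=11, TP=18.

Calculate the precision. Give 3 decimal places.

0.600

Precision = TP/(TP+FP) = 18/(18+12) = 18/30 = 0.600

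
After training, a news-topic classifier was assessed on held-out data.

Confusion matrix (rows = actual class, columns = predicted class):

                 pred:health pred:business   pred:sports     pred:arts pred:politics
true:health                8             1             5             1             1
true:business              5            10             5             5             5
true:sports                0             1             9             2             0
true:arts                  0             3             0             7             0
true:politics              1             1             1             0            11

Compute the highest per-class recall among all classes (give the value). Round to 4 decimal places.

Per-class recall (TP/(TP+FN)):
  health: TP=8, FN=1+5+1+1=8 → 8/16 = 0.50000
  business: TP=10, FN=5+5+5+5=20 → 10/30 = 0.33333
  sports: TP=9, FN=0+1+2+0=3 → 9/12 = 0.75000
  arts: TP=7, FN=0+3+0+0=3 → 7/10 = 0.70000
  politics: TP=11, FN=1+1+1+0=3 → 11/14 = 0.78571
Highest is class 'politics' with recall = 0.7857.

0.7857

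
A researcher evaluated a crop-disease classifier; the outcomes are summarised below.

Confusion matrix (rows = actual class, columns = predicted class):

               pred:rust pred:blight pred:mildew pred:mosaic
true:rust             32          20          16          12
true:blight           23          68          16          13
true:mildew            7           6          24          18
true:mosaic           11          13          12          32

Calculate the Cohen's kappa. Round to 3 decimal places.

Observed agreement pₒ = trace/N = 156/323 = 0.4830
Expected agreement pₑ = Σ (rowᵢ·colᵢ)/N² = (80·73 + 120·107 + 55·68 + 68·75)/323² = 0.2638
κ = (pₒ − pₑ)/(1 − pₑ) = (0.4830 − 0.2638)/(1 − 0.2638) = 0.298

0.298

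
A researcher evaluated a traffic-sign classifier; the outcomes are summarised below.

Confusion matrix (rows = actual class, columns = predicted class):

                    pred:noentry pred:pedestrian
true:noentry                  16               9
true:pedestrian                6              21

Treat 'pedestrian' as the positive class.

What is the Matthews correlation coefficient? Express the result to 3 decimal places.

MCC = (TP·TN − FP·FN) / √((TP+FP)(TP+FN)(TN+FP)(TN+FN))
Numerator = 21·16 − 9·6 = 282
Denominator = √(30·27·25·22) = √445500 = 667.4579
MCC = 282 / 667.4579 = 0.422

0.422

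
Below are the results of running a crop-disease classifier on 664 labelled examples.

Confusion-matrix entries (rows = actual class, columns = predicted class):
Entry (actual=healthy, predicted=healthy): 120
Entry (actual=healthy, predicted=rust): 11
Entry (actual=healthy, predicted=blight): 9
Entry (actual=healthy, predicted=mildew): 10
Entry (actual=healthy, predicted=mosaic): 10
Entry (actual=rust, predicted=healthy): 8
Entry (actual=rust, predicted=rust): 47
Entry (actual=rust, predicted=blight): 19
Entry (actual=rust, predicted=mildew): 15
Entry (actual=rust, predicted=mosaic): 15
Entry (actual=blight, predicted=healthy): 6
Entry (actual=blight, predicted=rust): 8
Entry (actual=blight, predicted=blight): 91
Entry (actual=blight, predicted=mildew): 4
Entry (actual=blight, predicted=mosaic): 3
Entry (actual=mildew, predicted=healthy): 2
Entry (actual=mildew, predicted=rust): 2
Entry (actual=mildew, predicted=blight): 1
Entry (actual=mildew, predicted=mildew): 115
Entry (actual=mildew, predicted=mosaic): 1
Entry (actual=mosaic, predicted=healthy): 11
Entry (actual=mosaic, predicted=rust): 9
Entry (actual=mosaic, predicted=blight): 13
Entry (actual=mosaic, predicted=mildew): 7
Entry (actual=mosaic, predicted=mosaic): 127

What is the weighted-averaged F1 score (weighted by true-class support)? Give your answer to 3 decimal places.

0.747

Per-class F1 score (2·TP/(2·TP+FP+FN)):
  healthy: TP=120, FP=8+6+2+11=27, FN=11+9+10+10=40 → 240/307 = 0.7818
  rust: TP=47, FP=11+8+2+9=30, FN=8+19+15+15=57 → 94/181 = 0.5193
  blight: TP=91, FP=9+19+1+13=42, FN=6+8+4+3=21 → 182/245 = 0.7429
  mildew: TP=115, FP=10+15+4+7=36, FN=2+2+1+1=6 → 230/272 = 0.8456
  mosaic: TP=127, FP=10+15+3+1=29, FN=11+9+13+7=40 → 254/323 = 0.7864
Weighted-F1 score = Σ (supportᵢ/N)·F1 scoreᵢ with N=664: (160/664)·0.7818 + (104/664)·0.5193 + (112/664)·0.7429 + (121/664)·0.8456 + (167/664)·0.7864 = 0.747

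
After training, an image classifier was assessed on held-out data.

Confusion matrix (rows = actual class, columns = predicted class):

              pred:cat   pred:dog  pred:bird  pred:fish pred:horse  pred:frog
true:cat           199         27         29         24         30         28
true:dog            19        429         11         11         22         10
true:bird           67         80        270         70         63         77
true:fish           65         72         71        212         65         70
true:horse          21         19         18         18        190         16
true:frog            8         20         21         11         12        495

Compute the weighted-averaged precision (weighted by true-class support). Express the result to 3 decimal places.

0.626

Per-class precision (TP/(TP+FP)):
  cat: TP=199, FP=19+67+65+21+8=180 → 199/379 = 0.5251
  dog: TP=429, FP=27+80+72+19+20=218 → 429/647 = 0.6631
  bird: TP=270, FP=29+11+71+18+21=150 → 270/420 = 0.6429
  fish: TP=212, FP=24+11+70+18+11=134 → 212/346 = 0.6127
  horse: TP=190, FP=30+22+63+65+12=192 → 190/382 = 0.4974
  frog: TP=495, FP=28+10+77+70+16=201 → 495/696 = 0.7112
Weighted-precision = Σ (supportᵢ/N)·precisionᵢ with N=2870: (337/2870)·0.5251 + (502/2870)·0.6631 + (627/2870)·0.6429 + (555/2870)·0.6127 + (282/2870)·0.4974 + (567/2870)·0.7112 = 0.626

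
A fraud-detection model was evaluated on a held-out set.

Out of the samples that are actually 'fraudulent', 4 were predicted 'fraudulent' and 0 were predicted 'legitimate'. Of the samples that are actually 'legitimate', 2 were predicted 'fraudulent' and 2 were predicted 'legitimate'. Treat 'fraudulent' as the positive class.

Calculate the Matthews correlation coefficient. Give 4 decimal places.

MCC = (TP·TN − FP·FN) / √((TP+FP)(TP+FN)(TN+FP)(TN+FN))
Numerator = 4·2 − 2·0 = 8
Denominator = √(6·4·4·2) = √192 = 13.8564
MCC = 8 / 13.8564 = 0.5774

0.5774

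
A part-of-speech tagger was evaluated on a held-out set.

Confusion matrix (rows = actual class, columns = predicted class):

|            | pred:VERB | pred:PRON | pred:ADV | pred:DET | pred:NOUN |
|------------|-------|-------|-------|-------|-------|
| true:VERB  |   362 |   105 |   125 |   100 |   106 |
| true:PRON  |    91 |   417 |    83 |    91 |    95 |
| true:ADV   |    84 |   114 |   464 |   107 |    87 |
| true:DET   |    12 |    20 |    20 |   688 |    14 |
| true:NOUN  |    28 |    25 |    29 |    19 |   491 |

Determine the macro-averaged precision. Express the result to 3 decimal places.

0.637

Per-class precision (TP/(TP+FP)):
  VERB: TP=362, FP=91+84+12+28=215 → 362/577 = 0.6274
  PRON: TP=417, FP=105+114+20+25=264 → 417/681 = 0.6123
  ADV: TP=464, FP=125+83+20+29=257 → 464/721 = 0.6436
  DET: TP=688, FP=100+91+107+19=317 → 688/1005 = 0.6846
  NOUN: TP=491, FP=106+95+87+14=302 → 491/793 = 0.6192
Macro-precision = mean = (0.6274 + 0.6123 + 0.6436 + 0.6846 + 0.6192) / 5 = 0.637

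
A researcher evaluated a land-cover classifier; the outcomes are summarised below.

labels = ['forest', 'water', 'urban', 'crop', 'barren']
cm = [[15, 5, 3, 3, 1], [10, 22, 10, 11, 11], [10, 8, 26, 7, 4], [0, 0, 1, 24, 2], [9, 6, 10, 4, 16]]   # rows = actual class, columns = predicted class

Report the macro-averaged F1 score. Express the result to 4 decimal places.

0.4747

Per-class F1 score (2·TP/(2·TP+FP+FN)):
  forest: TP=15, FP=10+10+0+9=29, FN=5+3+3+1=12 → 30/71 = 0.42254
  water: TP=22, FP=5+8+0+6=19, FN=10+10+11+11=42 → 44/105 = 0.41905
  urban: TP=26, FP=3+10+1+10=24, FN=10+8+7+4=29 → 52/105 = 0.49524
  crop: TP=24, FP=3+11+7+4=25, FN=0+0+1+2=3 → 48/76 = 0.63158
  barren: TP=16, FP=1+11+4+2=18, FN=9+6+10+4=29 → 32/79 = 0.40506
Macro-F1 score = mean = (0.42254 + 0.41905 + 0.49524 + 0.63158 + 0.40506) / 5 = 0.4747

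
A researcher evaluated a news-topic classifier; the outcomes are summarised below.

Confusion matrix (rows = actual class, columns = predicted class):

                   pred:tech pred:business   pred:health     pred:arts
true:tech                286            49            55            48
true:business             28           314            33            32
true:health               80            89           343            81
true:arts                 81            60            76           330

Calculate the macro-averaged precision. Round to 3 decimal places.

Per-class precision (TP/(TP+FP)):
  tech: TP=286, FP=28+80+81=189 → 286/475 = 0.6021
  business: TP=314, FP=49+89+60=198 → 314/512 = 0.6133
  health: TP=343, FP=55+33+76=164 → 343/507 = 0.6765
  arts: TP=330, FP=48+32+81=161 → 330/491 = 0.6721
Macro-precision = mean = (0.6021 + 0.6133 + 0.6765 + 0.6721) / 4 = 0.641

0.641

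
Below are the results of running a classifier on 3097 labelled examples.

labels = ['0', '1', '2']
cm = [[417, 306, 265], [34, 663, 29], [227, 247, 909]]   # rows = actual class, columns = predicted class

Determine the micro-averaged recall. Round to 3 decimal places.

Micro-averaging pools counts across classes: ΣTP=1989, ΣFP=1108, ΣFN=1108.
Micro-recall = TP/(TP+FN) on pooled counts = 0.642 (equals overall accuracy in single-label multiclass).

0.642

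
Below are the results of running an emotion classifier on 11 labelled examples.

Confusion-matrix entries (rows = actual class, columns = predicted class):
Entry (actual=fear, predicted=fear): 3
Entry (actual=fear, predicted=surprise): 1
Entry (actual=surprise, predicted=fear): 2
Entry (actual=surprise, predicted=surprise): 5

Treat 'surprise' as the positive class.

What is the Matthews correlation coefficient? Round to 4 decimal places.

MCC = (TP·TN − FP·FN) / √((TP+FP)(TP+FN)(TN+FP)(TN+FN))
Numerator = 5·3 − 1·2 = 13
Denominator = √(6·7·4·5) = √840 = 28.9828
MCC = 13 / 28.9828 = 0.4485

0.4485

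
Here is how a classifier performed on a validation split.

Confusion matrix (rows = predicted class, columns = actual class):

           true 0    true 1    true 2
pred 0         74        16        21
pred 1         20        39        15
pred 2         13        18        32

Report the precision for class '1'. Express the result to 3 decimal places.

Treat '1' as positive and all other classes as negative.
precision = TP/(TP+FP).
1: TP=39, FP=20+15=35 → 39/74 = 0.5270

0.527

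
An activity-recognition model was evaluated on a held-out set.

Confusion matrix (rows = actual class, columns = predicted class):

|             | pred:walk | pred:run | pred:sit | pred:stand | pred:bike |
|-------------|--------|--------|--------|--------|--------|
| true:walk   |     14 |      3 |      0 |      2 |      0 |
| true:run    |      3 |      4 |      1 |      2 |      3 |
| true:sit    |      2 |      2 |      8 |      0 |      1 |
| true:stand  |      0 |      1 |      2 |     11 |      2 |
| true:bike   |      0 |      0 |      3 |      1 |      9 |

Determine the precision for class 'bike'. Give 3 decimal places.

Take TP from the diagonal, FP from the rest of the 'bike' prediction marginal, FN from the rest of the 'bike' actual marginal.
precision = TP/(TP+FP).
bike: TP=9, FP=0+3+1+2=6 → 9/15 = 0.6000

0.600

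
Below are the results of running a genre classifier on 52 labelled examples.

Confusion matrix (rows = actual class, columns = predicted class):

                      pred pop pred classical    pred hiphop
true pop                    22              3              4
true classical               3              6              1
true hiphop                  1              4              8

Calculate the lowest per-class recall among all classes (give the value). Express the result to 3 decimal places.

0.600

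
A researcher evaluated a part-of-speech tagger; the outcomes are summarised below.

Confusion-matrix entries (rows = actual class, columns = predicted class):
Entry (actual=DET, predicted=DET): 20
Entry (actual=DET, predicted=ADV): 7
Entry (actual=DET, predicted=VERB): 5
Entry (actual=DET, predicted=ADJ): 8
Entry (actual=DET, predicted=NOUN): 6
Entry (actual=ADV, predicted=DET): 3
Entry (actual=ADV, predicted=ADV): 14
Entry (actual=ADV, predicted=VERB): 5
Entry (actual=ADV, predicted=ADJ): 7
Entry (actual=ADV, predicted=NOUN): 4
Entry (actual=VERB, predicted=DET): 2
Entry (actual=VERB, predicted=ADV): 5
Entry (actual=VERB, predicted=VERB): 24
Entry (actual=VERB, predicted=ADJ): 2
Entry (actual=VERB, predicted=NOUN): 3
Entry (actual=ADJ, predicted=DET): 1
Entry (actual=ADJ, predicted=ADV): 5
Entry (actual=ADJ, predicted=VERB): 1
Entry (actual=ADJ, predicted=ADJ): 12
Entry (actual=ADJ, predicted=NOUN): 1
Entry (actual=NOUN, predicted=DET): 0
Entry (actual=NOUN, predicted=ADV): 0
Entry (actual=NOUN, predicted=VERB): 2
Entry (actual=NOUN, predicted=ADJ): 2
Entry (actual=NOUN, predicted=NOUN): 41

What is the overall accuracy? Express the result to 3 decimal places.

0.617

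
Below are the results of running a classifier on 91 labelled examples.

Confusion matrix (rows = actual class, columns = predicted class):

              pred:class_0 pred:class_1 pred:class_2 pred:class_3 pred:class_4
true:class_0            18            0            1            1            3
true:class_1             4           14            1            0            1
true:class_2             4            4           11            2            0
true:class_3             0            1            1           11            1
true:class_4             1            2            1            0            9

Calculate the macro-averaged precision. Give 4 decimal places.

Per-class precision (TP/(TP+FP)):
  class_0: TP=18, FP=4+4+0+1=9 → 18/27 = 0.66667
  class_1: TP=14, FP=0+4+1+2=7 → 14/21 = 0.66667
  class_2: TP=11, FP=1+1+1+1=4 → 11/15 = 0.73333
  class_3: TP=11, FP=1+0+2+0=3 → 11/14 = 0.78571
  class_4: TP=9, FP=3+1+0+1=5 → 9/14 = 0.64286
Macro-precision = mean = (0.66667 + 0.66667 + 0.73333 + 0.78571 + 0.64286) / 5 = 0.6990

0.6990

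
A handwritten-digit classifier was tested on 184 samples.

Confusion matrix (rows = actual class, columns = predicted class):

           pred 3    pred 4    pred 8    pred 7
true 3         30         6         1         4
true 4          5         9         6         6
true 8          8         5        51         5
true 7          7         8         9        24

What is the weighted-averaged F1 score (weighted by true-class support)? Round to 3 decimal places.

0.619

Per-class F1 score (2·TP/(2·TP+FP+FN)):
  3: TP=30, FP=5+8+7=20, FN=6+1+4=11 → 60/91 = 0.6593
  4: TP=9, FP=6+5+8=19, FN=5+6+6=17 → 18/54 = 0.3333
  8: TP=51, FP=1+6+9=16, FN=8+5+5=18 → 102/136 = 0.7500
  7: TP=24, FP=4+6+5=15, FN=7+8+9=24 → 48/87 = 0.5517
Weighted-F1 score = Σ (supportᵢ/N)·F1 scoreᵢ with N=184: (41/184)·0.6593 + (26/184)·0.3333 + (69/184)·0.7500 + (48/184)·0.5517 = 0.619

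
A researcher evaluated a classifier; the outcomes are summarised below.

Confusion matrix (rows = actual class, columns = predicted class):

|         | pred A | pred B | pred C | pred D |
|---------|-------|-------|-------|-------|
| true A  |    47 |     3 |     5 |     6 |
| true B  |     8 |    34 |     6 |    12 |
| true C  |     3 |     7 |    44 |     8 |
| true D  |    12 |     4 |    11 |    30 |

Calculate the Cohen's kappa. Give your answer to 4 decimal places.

0.5274

Observed agreement pₒ = trace/N = 155/240 = 0.64583
Expected agreement pₑ = Σ (rowᵢ·colᵢ)/N² = (61·70 + 60·48 + 62·66 + 57·56)/240² = 0.25059
κ = (pₒ − pₑ)/(1 − pₑ) = (0.64583 − 0.25059)/(1 − 0.25059) = 0.5274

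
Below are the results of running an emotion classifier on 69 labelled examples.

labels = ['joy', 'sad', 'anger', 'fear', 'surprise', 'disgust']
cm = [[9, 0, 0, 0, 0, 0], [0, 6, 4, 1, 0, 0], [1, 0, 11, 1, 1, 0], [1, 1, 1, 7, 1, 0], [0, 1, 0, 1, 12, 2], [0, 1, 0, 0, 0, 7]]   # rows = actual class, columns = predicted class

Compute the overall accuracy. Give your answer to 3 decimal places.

Accuracy = trace / total = (9+6+11+7+12+7=52) / 69 = 52/69 = 0.754

0.754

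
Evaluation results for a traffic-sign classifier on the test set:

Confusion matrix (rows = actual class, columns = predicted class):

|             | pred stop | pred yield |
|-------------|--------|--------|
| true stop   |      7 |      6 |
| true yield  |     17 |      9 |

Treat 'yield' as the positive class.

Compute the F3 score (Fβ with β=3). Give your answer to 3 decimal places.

0.361

Fβ = (1+β²)·TP / ((1+β²)·TP + β²·FN + FP), with β²=9
= 10·9 / (10·9 + 9·17 + 6) = 0.361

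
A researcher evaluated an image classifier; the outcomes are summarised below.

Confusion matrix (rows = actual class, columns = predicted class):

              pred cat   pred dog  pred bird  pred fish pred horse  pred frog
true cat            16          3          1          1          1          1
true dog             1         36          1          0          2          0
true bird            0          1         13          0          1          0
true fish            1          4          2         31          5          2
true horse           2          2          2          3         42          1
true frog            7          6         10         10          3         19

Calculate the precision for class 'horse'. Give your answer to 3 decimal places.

0.778

Take TP from the diagonal, FP from the rest of the 'horse' prediction marginal, FN from the rest of the 'horse' actual marginal.
precision = TP/(TP+FP).
horse: TP=42, FP=1+2+1+5+3=12 → 42/54 = 0.7778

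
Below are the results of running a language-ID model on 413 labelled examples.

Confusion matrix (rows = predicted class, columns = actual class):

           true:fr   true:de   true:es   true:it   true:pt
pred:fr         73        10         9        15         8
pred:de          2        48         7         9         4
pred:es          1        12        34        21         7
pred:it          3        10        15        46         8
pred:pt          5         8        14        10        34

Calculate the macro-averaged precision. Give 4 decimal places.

Per-class precision (TP/(TP+FP)):
  fr: TP=73, FP=10+9+15+8=42 → 73/115 = 0.63478
  de: TP=48, FP=2+7+9+4=22 → 48/70 = 0.68571
  es: TP=34, FP=1+12+21+7=41 → 34/75 = 0.45333
  it: TP=46, FP=3+10+15+8=36 → 46/82 = 0.56098
  pt: TP=34, FP=5+8+14+10=37 → 34/71 = 0.47887
Macro-precision = mean = (0.63478 + 0.68571 + 0.45333 + 0.56098 + 0.47887) / 5 = 0.5627

0.5627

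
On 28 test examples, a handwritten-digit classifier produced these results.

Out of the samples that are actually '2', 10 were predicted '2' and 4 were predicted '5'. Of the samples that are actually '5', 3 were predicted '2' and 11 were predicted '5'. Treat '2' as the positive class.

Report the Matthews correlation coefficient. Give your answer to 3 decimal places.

0.501

MCC = (TP·TN − FP·FN) / √((TP+FP)(TP+FN)(TN+FP)(TN+FN))
Numerator = 10·11 − 3·4 = 98
Denominator = √(13·14·14·15) = √38220 = 195.4994
MCC = 98 / 195.4994 = 0.501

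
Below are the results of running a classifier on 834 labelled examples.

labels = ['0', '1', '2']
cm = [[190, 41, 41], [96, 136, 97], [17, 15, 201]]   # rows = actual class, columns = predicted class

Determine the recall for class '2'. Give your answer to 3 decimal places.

One-vs-rest for '2': TP = diagonal; FP = other classes predicted '2'; FN = '2' predicted as other.
recall = TP/(TP+FN).
2: TP=201, FN=17+15=32 → 201/233 = 0.8627

0.863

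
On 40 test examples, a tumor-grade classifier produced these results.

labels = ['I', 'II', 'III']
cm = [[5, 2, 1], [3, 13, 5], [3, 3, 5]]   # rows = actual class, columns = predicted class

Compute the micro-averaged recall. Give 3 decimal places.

0.575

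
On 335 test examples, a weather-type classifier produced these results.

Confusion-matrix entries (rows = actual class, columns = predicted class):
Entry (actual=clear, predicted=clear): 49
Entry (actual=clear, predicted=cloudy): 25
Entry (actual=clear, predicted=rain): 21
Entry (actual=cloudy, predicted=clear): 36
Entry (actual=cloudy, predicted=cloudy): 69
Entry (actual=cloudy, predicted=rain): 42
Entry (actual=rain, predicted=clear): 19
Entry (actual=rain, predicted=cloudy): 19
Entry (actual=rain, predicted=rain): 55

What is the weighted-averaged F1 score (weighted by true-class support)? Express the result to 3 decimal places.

0.517

Per-class F1 score (2·TP/(2·TP+FP+FN)):
  clear: TP=49, FP=36+19=55, FN=25+21=46 → 98/199 = 0.4925
  cloudy: TP=69, FP=25+19=44, FN=36+42=78 → 138/260 = 0.5308
  rain: TP=55, FP=21+42=63, FN=19+19=38 → 110/211 = 0.5213
Weighted-F1 score = Σ (supportᵢ/N)·F1 scoreᵢ with N=335: (95/335)·0.4925 + (147/335)·0.5308 + (93/335)·0.5213 = 0.517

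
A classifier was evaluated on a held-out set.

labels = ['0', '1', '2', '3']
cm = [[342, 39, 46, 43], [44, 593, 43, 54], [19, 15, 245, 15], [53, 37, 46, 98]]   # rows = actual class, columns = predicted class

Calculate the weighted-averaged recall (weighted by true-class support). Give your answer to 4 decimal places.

Per-class recall (TP/(TP+FN)):
  0: TP=342, FN=39+46+43=128 → 342/470 = 0.72766
  1: TP=593, FN=44+43+54=141 → 593/734 = 0.80790
  2: TP=245, FN=19+15+15=49 → 245/294 = 0.83333
  3: TP=98, FN=53+37+46=136 → 98/234 = 0.41880
Weighted-recall = Σ (supportᵢ/N)·recallᵢ with N=1732: (470/1732)·0.72766 + (734/1732)·0.80790 + (294/1732)·0.83333 + (234/1732)·0.41880 = 0.7379

0.7379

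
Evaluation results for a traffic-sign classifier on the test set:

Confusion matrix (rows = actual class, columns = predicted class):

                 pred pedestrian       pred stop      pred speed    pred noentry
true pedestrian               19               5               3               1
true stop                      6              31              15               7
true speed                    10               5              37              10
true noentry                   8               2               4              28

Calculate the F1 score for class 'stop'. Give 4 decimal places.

Take TP from the diagonal, FP from the rest of the 'stop' prediction marginal, FN from the rest of the 'stop' actual marginal.
F1 score = 2·TP/(2·TP+FP+FN).
stop: TP=31, FP=5+5+2=12, FN=6+15+7=28 → 62/102 = 0.60784

0.6078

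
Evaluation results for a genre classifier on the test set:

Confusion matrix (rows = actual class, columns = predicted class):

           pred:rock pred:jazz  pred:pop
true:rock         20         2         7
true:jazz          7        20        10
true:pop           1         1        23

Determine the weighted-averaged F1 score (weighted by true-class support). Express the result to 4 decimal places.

Per-class F1 score (2·TP/(2·TP+FP+FN)):
  rock: TP=20, FP=7+1=8, FN=2+7=9 → 40/57 = 0.70175
  jazz: TP=20, FP=2+1=3, FN=7+10=17 → 40/60 = 0.66667
  pop: TP=23, FP=7+10=17, FN=1+1=2 → 46/65 = 0.70769
Weighted-F1 score = Σ (supportᵢ/N)·F1 scoreᵢ with N=91: (29/91)·0.70175 + (37/91)·0.66667 + (25/91)·0.70769 = 0.6891

0.6891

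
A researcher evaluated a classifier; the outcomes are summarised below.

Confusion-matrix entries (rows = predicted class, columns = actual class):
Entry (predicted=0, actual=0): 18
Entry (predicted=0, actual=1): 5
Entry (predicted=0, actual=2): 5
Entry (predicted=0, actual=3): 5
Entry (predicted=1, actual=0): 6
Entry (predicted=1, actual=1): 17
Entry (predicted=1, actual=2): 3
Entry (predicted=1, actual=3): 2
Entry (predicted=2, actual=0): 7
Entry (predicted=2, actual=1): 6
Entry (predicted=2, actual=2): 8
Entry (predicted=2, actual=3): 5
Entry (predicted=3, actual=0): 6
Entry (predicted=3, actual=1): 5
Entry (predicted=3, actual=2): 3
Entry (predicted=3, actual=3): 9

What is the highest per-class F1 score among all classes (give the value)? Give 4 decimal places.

0.5574

Per-class F1 score (2·TP/(2·TP+FP+FN)):
  0: TP=18, FP=5+5+5=15, FN=6+7+6=19 → 36/70 = 0.51429
  1: TP=17, FP=6+3+2=11, FN=5+6+5=16 → 34/61 = 0.55738
  2: TP=8, FP=7+6+5=18, FN=5+3+3=11 → 16/45 = 0.35556
  3: TP=9, FP=6+5+3=14, FN=5+2+5=12 → 18/44 = 0.40909
Highest is class '1' with F1 score = 0.5574.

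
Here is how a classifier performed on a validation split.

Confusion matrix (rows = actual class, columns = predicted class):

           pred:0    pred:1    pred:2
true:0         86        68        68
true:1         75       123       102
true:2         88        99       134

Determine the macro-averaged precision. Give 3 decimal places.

0.403

Per-class precision (TP/(TP+FP)):
  0: TP=86, FP=75+88=163 → 86/249 = 0.3454
  1: TP=123, FP=68+99=167 → 123/290 = 0.4241
  2: TP=134, FP=68+102=170 → 134/304 = 0.4408
Macro-precision = mean = (0.3454 + 0.4241 + 0.4408) / 3 = 0.403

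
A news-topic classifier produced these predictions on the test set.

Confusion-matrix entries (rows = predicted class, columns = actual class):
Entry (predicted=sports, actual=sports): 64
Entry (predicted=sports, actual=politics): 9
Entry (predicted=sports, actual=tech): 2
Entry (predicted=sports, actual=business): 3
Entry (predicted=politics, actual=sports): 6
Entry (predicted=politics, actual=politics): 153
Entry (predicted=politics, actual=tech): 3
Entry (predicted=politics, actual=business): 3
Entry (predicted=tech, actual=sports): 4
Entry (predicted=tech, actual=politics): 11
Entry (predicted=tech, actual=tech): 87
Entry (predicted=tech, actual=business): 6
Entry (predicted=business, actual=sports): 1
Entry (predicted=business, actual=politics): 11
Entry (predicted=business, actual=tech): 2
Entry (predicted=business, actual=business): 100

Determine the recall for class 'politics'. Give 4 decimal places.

0.8315

Take TP from the diagonal, FP from the rest of the 'politics' prediction marginal, FN from the rest of the 'politics' actual marginal.
recall = TP/(TP+FN).
politics: TP=153, FN=9+11+11=31 → 153/184 = 0.83152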